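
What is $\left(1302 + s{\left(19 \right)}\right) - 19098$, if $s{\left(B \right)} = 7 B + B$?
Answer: $-17644$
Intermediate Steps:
$s{\left(B \right)} = 8 B$
$\left(1302 + s{\left(19 \right)}\right) - 19098 = \left(1302 + 8 \cdot 19\right) - 19098 = \left(1302 + 152\right) - 19098 = 1454 - 19098 = -17644$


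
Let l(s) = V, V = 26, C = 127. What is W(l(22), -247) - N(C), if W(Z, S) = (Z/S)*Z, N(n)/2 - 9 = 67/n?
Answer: -52584/2413 ≈ -21.792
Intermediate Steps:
N(n) = 18 + 134/n (N(n) = 18 + 2*(67/n) = 18 + 134/n)
l(s) = 26
W(Z, S) = Z**2/S
W(l(22), -247) - N(C) = 26**2/(-247) - (18 + 134/127) = -1/247*676 - (18 + 134*(1/127)) = -52/19 - (18 + 134/127) = -52/19 - 1*2420/127 = -52/19 - 2420/127 = -52584/2413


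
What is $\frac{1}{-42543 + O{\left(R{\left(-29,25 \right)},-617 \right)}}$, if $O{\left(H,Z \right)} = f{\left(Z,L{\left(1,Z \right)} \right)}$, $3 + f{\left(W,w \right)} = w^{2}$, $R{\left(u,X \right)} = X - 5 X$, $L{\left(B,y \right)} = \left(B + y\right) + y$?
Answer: $\frac{1}{1477743} \approx 6.7671 \cdot 10^{-7}$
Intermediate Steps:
$L{\left(B,y \right)} = B + 2 y$
$R{\left(u,X \right)} = - 4 X$
$f{\left(W,w \right)} = -3 + w^{2}$
$O{\left(H,Z \right)} = -3 + \left(1 + 2 Z\right)^{2}$
$\frac{1}{-42543 + O{\left(R{\left(-29,25 \right)},-617 \right)}} = \frac{1}{-42543 - \left(3 - \left(1 + 2 \left(-617\right)\right)^{2}\right)} = \frac{1}{-42543 - \left(3 - \left(1 - 1234\right)^{2}\right)} = \frac{1}{-42543 - \left(3 - \left(-1233\right)^{2}\right)} = \frac{1}{-42543 + \left(-3 + 1520289\right)} = \frac{1}{-42543 + 1520286} = \frac{1}{1477743}$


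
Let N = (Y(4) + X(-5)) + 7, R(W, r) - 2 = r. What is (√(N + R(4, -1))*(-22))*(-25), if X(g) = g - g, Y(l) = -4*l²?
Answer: 1100*I*√14 ≈ 4115.8*I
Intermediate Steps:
R(W, r) = 2 + r
X(g) = 0
N = -57 (N = (-4*4² + 0) + 7 = (-4*16 + 0) + 7 = (-64 + 0) + 7 = -64 + 7 = -57)
(√(N + R(4, -1))*(-22))*(-25) = (√(-57 + (2 - 1))*(-22))*(-25) = (√(-57 + 1)*(-22))*(-25) = (√(-56)*(-22))*(-25) = ((2*I*√14)*(-22))*(-25) = -44*I*√14*(-25) = 1100*I*√14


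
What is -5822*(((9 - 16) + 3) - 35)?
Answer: 227058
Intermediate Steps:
-5822*(((9 - 16) + 3) - 35) = -5822*((-7 + 3) - 35) = -5822*(-4 - 35) = -5822*(-39) = 227058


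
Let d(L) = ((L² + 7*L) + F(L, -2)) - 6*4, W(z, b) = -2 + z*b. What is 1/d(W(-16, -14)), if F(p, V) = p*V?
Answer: 1/50370 ≈ 1.9853e-5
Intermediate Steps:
F(p, V) = V*p
W(z, b) = -2 + b*z
d(L) = -24 + L² + 5*L (d(L) = ((L² + 7*L) - 2*L) - 6*4 = (L² + 5*L) - 24 = -24 + L² + 5*L)
1/d(W(-16, -14)) = 1/(-24 + (-2 - 14*(-16))² + 5*(-2 - 14*(-16))) = 1/(-24 + (-2 + 224)² + 5*(-2 + 224)) = 1/(-24 + 222² + 5*222) = 1/(-24 + 49284 + 1110) = 1/50370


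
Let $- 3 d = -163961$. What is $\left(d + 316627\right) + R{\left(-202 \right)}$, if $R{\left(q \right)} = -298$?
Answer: $\frac{1112948}{3} \approx 3.7098 \cdot 10^{5}$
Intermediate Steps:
$d = \frac{163961}{3}$ ($d = \left(- \frac{1}{3}\right) \left(-163961\right) = \frac{163961}{3} \approx 54654.0$)
$\left(d + 316627\right) + R{\left(-202 \right)} = \left(\frac{163961}{3} + 316627\right) - 298 = \frac{1113842}{3} - 298 = \frac{1112948}{3}$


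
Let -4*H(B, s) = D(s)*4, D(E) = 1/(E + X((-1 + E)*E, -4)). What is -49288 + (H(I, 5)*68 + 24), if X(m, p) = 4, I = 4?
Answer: -443444/9 ≈ -49272.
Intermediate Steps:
D(E) = 1/(4 + E) (D(E) = 1/(E + 4) = 1/(4 + E))
H(B, s) = -1/(4 + s) (H(B, s) = -4/(4*(4 + s)) = -1/(4 + s))
-49288 + (H(I, 5)*68 + 24) = -49288 + (-1/(4 + 5)*68 + 24) = -49288 + (-1/9*68 + 24) = -49288 + (-1*⅑*68 + 24) = -49288 + (-⅑*68 + 24) = -49288 + (-68/9 + 24) = -49288 + 148/9 = -443444/9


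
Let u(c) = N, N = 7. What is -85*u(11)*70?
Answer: -41650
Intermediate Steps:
u(c) = 7
-85*u(11)*70 = -85*7*70 = -595*70 = -41650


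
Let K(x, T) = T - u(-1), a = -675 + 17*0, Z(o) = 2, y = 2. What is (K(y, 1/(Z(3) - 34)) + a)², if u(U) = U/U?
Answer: 467986689/1024 ≈ 4.5702e+5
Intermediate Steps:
u(U) = 1
a = -675 (a = -675 + 0 = -675)
K(x, T) = -1 + T (K(x, T) = T - 1*1 = T - 1 = -1 + T)
(K(y, 1/(Z(3) - 34)) + a)² = ((-1 + 1/(2 - 34)) - 675)² = ((-1 + 1/(-32)) - 675)² = ((-1 - 1/32) - 675)² = (-33/32 - 675)² = (-21633/32)² = 467986689/1024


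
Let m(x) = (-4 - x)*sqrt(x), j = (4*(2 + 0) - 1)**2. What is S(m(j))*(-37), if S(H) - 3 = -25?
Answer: 814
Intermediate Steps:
j = 49 (j = (4*2 - 1)**2 = (8 - 1)**2 = 7**2 = 49)
m(x) = sqrt(x)*(-4 - x)
S(H) = -22 (S(H) = 3 - 25 = -22)
S(m(j))*(-37) = -22*(-37) = 814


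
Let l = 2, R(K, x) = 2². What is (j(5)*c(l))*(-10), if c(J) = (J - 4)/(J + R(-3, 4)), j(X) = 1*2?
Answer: 20/3 ≈ 6.6667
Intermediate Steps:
R(K, x) = 4
j(X) = 2
c(J) = (-4 + J)/(4 + J) (c(J) = (J - 4)/(J + 4) = (-4 + J)/(4 + J))
(j(5)*c(l))*(-10) = (2*((-4 + 2)/(4 + 2)))*(-10) = (2*(-2/6))*(-10) = (2*((⅙)*(-2)))*(-10) = (2*(-⅓))*(-10) = -⅔*(-10) = 20/3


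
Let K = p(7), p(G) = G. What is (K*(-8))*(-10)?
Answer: 560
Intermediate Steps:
K = 7
(K*(-8))*(-10) = (7*(-8))*(-10) = -56*(-10) = 560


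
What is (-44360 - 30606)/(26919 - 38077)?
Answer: 37483/5579 ≈ 6.7186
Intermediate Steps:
(-44360 - 30606)/(26919 - 38077) = -74966/(-11158) = -74966*(-1/11158) = 37483/5579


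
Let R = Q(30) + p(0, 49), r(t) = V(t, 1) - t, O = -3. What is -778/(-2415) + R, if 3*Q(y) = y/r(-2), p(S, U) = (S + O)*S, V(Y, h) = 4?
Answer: 1601/805 ≈ 1.9888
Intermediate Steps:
p(S, U) = S*(-3 + S) (p(S, U) = (S - 3)*S = (-3 + S)*S = S*(-3 + S))
r(t) = 4 - t
Q(y) = y/18 (Q(y) = (y/(4 - 1*(-2)))/3 = (y/(4 + 2))/3 = (y/6)/3 = y/18)
R = 5/3 (R = (1/18)*30 + 0*(-3 + 0) = 5/3 + 0*(-3) = 5/3 + 0 = 5/3 ≈ 1.6667)
-778/(-2415) + R = -778/(-2415) + 5/3 = -778*(-1/2415) + 5/3 = 778/2415 + 5/3 = 1601/805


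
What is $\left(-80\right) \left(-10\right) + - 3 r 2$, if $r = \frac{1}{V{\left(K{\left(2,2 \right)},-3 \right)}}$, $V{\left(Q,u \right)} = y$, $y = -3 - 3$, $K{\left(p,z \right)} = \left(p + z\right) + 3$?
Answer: $801$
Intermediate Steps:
$K{\left(p,z \right)} = 3 + p + z$
$y = -6$
$V{\left(Q,u \right)} = -6$
$r = - \frac{1}{6}$ ($r = \frac{1}{-6} = - \frac{1}{6} \approx -0.16667$)
$\left(-80\right) \left(-10\right) + - 3 r 2 = \left(-80\right) \left(-10\right) + \left(-3\right) \left(- \frac{1}{6}\right) 2 = 800 + \frac{1}{2} \cdot 2 = 800 + 1 = 801$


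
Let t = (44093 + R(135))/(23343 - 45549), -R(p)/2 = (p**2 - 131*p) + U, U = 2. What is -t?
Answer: 43009/22206 ≈ 1.9368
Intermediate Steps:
R(p) = -4 - 2*p**2 + 262*p (R(p) = -2*((p**2 - 131*p) + 2) = -2*(2 + p**2 - 131*p) = -4 - 2*p**2 + 262*p)
t = -43009/22206 (t = (44093 + (-4 - 2*135**2 + 262*135))/(23343 - 45549) = (44093 + (-4 - 2*18225 + 35370))/(-22206) = (44093 + (-4 - 36450 + 35370))*(-1/22206) = (44093 - 1084)*(-1/22206) = 43009*(-1/22206) = -43009/22206 ≈ -1.9368)
-t = -1*(-43009/22206) = 43009/22206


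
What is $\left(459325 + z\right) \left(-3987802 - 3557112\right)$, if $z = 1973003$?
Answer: $-18351705579792$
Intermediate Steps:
$\left(459325 + z\right) \left(-3987802 - 3557112\right) = \left(459325 + 1973003\right) \left(-3987802 - 3557112\right) = 2432328 \left(-7544914\right) = -18351705579792$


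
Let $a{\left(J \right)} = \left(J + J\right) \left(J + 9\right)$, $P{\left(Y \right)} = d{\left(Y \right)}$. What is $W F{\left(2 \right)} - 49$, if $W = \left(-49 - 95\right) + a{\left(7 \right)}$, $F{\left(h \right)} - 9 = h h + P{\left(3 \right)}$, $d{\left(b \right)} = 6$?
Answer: $1471$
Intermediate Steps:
$P{\left(Y \right)} = 6$
$F{\left(h \right)} = 15 + h^{2}$ ($F{\left(h \right)} = 9 + \left(h h + 6\right) = 9 + \left(h^{2} + 6\right) = 9 + \left(6 + h^{2}\right) = 15 + h^{2}$)
$a{\left(J \right)} = 2 J \left(9 + J\right)$
$W = 80$ ($W = \left(-49 - 95\right) + 2 \cdot 7 \left(9 + 7\right) = -144 + 2 \cdot 7 \cdot 16 = -144 + 224 = 80$)
$W F{\left(2 \right)} - 49 = 80 \left(15 + 2^{2}\right) - 49 = 80 \left(15 + 4\right) - 49 = 80 \cdot 19 - 49 = 1520 - 49 = 1471$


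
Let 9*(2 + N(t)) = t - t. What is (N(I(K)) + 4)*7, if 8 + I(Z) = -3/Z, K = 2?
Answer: 14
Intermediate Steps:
I(Z) = -8 - 3/Z
N(t) = -2 (N(t) = -2 + (t - t)/9 = -2 + (⅑)*0 = -2 + 0 = -2)
(N(I(K)) + 4)*7 = (-2 + 4)*7 = 2*7 = 14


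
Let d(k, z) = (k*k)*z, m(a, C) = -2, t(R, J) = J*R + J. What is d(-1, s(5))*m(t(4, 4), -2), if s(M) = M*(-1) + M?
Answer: 0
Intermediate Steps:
t(R, J) = J + J*R
s(M) = 0 (s(M) = -M + M = 0)
d(k, z) = z*k² (d(k, z) = k²*z = z*k²)
d(-1, s(5))*m(t(4, 4), -2) = (0*(-1)²)*(-2) = (0*1)*(-2) = 0*(-2) = 0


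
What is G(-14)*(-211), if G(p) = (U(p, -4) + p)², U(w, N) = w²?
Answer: -6989164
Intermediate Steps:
G(p) = (p + p²)² (G(p) = (p² + p)² = (p + p²)²)
G(-14)*(-211) = ((-14)²*(1 - 14)²)*(-211) = (196*(-13)²)*(-211) = (196*169)*(-211) = 33124*(-211) = -6989164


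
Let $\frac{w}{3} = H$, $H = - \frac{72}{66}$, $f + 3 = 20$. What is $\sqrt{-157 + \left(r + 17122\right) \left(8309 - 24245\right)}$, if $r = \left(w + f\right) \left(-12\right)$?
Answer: $\frac{i \sqrt{32697981877}}{11} \approx 16439.0 i$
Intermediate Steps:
$f = 17$ ($f = -3 + 20 = 17$)
$H = - \frac{12}{11}$ ($H = \left(-72\right) \frac{1}{66} = - \frac{12}{11} \approx -1.0909$)
$w = - \frac{36}{11}$ ($w = 3 \left(- \frac{12}{11}\right) = - \frac{36}{11} \approx -3.2727$)
$r = - \frac{1812}{11}$ ($r = \left(- \frac{36}{11} + 17\right) \left(-12\right) = \frac{151}{11} \left(-12\right) = - \frac{1812}{11} \approx -164.73$)
$\sqrt{-157 + \left(r + 17122\right) \left(8309 - 24245\right)} = \sqrt{-157 + \left(- \frac{1812}{11} + 17122\right) \left(8309 - 24245\right)} = \sqrt{-157 + \frac{186530}{11} \left(-15936\right)} = \sqrt{-157 - \frac{2972542080}{11}} = \sqrt{- \frac{2972543807}{11}} = \frac{i \sqrt{32697981877}}{11}$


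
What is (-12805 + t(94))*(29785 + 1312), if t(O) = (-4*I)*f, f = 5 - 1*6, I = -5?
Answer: -398819025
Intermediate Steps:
f = -1 (f = 5 - 6 = -1)
t(O) = -20 (t(O) = -4*(-5)*(-1) = 20*(-1) = -20)
(-12805 + t(94))*(29785 + 1312) = (-12805 - 20)*(29785 + 1312) = -12825*31097 = -398819025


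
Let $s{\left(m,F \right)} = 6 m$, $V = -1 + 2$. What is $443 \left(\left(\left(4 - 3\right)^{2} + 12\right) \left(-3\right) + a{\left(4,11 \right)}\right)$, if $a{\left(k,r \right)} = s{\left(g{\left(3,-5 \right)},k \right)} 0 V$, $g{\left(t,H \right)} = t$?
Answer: $-17277$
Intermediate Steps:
$V = 1$
$a{\left(k,r \right)} = 0$ ($a{\left(k,r \right)} = 6 \cdot 3 \cdot 0 \cdot 1 = 18 \cdot 0 \cdot 1 = 0 \cdot 1 = 0$)
$443 \left(\left(\left(4 - 3\right)^{2} + 12\right) \left(-3\right) + a{\left(4,11 \right)}\right) = 443 \left(\left(\left(4 - 3\right)^{2} + 12\right) \left(-3\right) + 0\right) = 443 \left(\left(1^{2} + 12\right) \left(-3\right) + 0\right) = 443 \left(\left(1 + 12\right) \left(-3\right) + 0\right) = 443 \left(13 \left(-3\right) + 0\right) = 443 \left(-39 + 0\right) = 443 \left(-39\right) = -17277$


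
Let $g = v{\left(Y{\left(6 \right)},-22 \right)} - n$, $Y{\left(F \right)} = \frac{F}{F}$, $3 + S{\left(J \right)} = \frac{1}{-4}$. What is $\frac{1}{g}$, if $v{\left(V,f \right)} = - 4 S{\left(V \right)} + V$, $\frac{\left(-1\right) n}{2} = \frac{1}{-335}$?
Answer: $\frac{335}{4688} \approx 0.071459$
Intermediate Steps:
$S{\left(J \right)} = - \frac{13}{4}$ ($S{\left(J \right)} = -3 + \frac{1}{-4} = -3 - \frac{1}{4} = - \frac{13}{4}$)
$n = \frac{2}{335}$ ($n = - \frac{2}{-335} = \left(-2\right) \left(- \frac{1}{335}\right) = \frac{2}{335} \approx 0.0059702$)
$Y{\left(F \right)} = 1$
$v{\left(V,f \right)} = 13 + V$ ($v{\left(V,f \right)} = \left(-4\right) \left(- \frac{13}{4}\right) + V = 13 + V$)
$g = \frac{4688}{335}$ ($g = \left(13 + 1\right) - \frac{2}{335} = 14 - \frac{2}{335} = \frac{4688}{335} \approx 13.994$)
$\frac{1}{g} = \frac{1}{\frac{4688}{335}} = \frac{335}{4688}$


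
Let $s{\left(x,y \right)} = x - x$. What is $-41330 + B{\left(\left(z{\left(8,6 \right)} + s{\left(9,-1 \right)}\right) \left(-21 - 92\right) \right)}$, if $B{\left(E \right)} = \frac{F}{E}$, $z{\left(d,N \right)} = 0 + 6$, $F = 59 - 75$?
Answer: $- \frac{14010862}{339} \approx -41330.0$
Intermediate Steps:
$F = -16$ ($F = 59 - 75 = -16$)
$s{\left(x,y \right)} = 0$
$z{\left(d,N \right)} = 6$
$B{\left(E \right)} = - \frac{16}{E}$
$-41330 + B{\left(\left(z{\left(8,6 \right)} + s{\left(9,-1 \right)}\right) \left(-21 - 92\right) \right)} = -41330 - \frac{16}{\left(6 + 0\right) \left(-21 - 92\right)} = -41330 - \frac{16}{6 \left(-113\right)} = -41330 - \frac{16}{-678} = -41330 - - \frac{8}{339} = -41330 + \frac{8}{339} = - \frac{14010862}{339}$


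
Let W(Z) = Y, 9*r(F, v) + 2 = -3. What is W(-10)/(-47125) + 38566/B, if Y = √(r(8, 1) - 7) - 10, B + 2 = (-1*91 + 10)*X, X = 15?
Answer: -363482116/11470225 - 2*I*√17/141375 ≈ -31.689 - 5.8329e-5*I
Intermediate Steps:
r(F, v) = -5/9 (r(F, v) = -2/9 + (⅑)*(-3) = -2/9 - ⅓ = -5/9)
B = -1217 (B = -2 + (-1*91 + 10)*15 = -2 + (-91 + 10)*15 = -2 - 81*15 = -2 - 1215 = -1217)
Y = -10 + 2*I*√17/3 (Y = √(-5/9 - 7) - 10 = √(-68/9) - 10 = 2*I*√17/3 - 10 = -10 + 2*I*√17/3 ≈ -10.0 + 2.7487*I)
W(Z) = -10 + 2*I*√17/3
W(-10)/(-47125) + 38566/B = (-10 + 2*I*√17/3)/(-47125) + 38566/(-1217) = (-10 + 2*I*√17/3)*(-1/47125) + 38566*(-1/1217) = (2/9425 - 2*I*√17/141375) - 38566/1217 = -363482116/11470225 - 2*I*√17/141375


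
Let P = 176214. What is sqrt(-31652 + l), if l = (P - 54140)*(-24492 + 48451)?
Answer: sqrt(2924739314) ≈ 54081.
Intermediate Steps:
l = 2924770966 (l = (176214 - 54140)*(-24492 + 48451) = 122074*23959 = 2924770966)
sqrt(-31652 + l) = sqrt(-31652 + 2924770966) = sqrt(2924739314)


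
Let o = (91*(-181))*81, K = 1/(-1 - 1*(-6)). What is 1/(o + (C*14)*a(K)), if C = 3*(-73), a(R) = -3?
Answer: -1/1324953 ≈ -7.5474e-7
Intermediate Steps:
K = ⅕ (K = 1/(-1 + 6) = 1/5 = ⅕ ≈ 0.20000)
C = -219
o = -1334151 (o = -16471*81 = -1334151)
1/(o + (C*14)*a(K)) = 1/(-1334151 - 219*14*(-3)) = 1/(-1334151 - 3066*(-3)) = 1/(-1334151 + 9198) = 1/(-1324953) = -1/1324953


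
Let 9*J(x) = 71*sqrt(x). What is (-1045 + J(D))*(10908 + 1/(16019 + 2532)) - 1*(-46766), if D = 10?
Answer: -210592696839/18551 + 14367155939*sqrt(10)/166959 ≈ -1.1080e+7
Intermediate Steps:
J(x) = 71*sqrt(x)/9 (J(x) = (71*sqrt(x))/9 = 71*sqrt(x)/9)
(-1045 + J(D))*(10908 + 1/(16019 + 2532)) - 1*(-46766) = (-1045 + 71*sqrt(10)/9)*(10908 + 1/(16019 + 2532)) - 1*(-46766) = (-1045 + 71*sqrt(10)/9)*(10908 + 1/18551) + 46766 = (-1045 + 71*sqrt(10)/9)*(202354309/18551) + 46766 = (-211460252905/18551 + 14367155939*sqrt(10)/166959) + 46766 = -210592696839/18551 + 14367155939*sqrt(10)/166959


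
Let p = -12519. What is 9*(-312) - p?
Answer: 9711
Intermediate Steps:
9*(-312) - p = 9*(-312) - 1*(-12519) = -2808 + 12519 = 9711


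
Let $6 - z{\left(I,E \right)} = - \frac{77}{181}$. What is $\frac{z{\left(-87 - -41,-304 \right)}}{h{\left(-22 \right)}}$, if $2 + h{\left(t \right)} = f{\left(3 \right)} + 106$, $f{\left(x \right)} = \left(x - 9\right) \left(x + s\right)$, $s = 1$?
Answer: $\frac{1163}{14480} \approx 0.080318$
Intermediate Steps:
$f{\left(x \right)} = \left(1 + x\right) \left(-9 + x\right)$ ($f{\left(x \right)} = \left(x - 9\right) \left(x + 1\right) = \left(-9 + x\right) \left(1 + x\right) = \left(1 + x\right) \left(-9 + x\right)$)
$h{\left(t \right)} = 80$ ($h{\left(t \right)} = -2 + \left(\left(-9 + 3^{2} - 24\right) + 106\right) = -2 + \left(\left(-9 + 9 - 24\right) + 106\right) = -2 + \left(-24 + 106\right) = -2 + 82 = 80$)
$z{\left(I,E \right)} = \frac{1163}{181}$ ($z{\left(I,E \right)} = 6 - - \frac{77}{181} = 6 + \frac{77}{181} = \frac{1163}{181}$)
$\frac{z{\left(-87 - -41,-304 \right)}}{h{\left(-22 \right)}} = \frac{1163}{181 \cdot 80} = \frac{1163}{181} \cdot \frac{1}{80} = \frac{1163}{14480}$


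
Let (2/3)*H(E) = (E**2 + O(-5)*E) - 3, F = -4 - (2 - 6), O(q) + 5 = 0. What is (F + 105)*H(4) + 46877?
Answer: 91549/2 ≈ 45775.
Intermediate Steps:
O(q) = -5 (O(q) = -5 + 0 = -5)
F = 0 (F = -4 - 1*(-4) = -4 + 4 = 0)
H(E) = -9/2 - 15*E/2 + 3*E**2/2 (H(E) = 3*((E**2 - 5*E) - 3)/2 = 3*(-3 + E**2 - 5*E)/2 = -9/2 - 15*E/2 + 3*E**2/2)
(F + 105)*H(4) + 46877 = (0 + 105)*(-9/2 - 15/2*4 + (3/2)*4**2) + 46877 = 105*(-9/2 - 30 + (3/2)*16) + 46877 = 105*(-9/2 - 30 + 24) + 46877 = 105*(-21/2) + 46877 = -2205/2 + 46877 = 91549/2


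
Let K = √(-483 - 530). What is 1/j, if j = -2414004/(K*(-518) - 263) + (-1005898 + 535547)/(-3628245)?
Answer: 2940560671811563404465/25571754997585652157555487 + 5487059900766343170600*I*√1013/25571754997585652157555487 ≈ 0.00011499 + 0.0068294*I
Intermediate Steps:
K = I*√1013 (K = √(-1013) = I*√1013 ≈ 31.828*I)
j = 470351/3628245 - 2414004/(-263 - 518*I*√1013) (j = -2414004/((I*√1013)*(-518) - 263) + (-1005898 + 535547)/(-3628245) = -2414004/(-518*I*√1013 - 263) - 470351*(-1/3628245) = -2414004/(-263 - 518*I*√1013) + 470351/3628245 = 470351/3628245 - 2414004/(-263 - 518*I*√1013) ≈ 2.4648 - 146.38*I)
1/j = 1/(810463646146157/328817420402115 - 416818024*I*√1013/90627127)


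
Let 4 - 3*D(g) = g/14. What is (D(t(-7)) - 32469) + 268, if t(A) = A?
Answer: -64399/2 ≈ -32200.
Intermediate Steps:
D(g) = 4/3 - g/42 (D(g) = 4/3 - g/(3*14) = 4/3 - g/42)
(D(t(-7)) - 32469) + 268 = ((4/3 - 1/42*(-7)) - 32469) + 268 = ((4/3 + ⅙) - 32469) + 268 = (3/2 - 32469) + 268 = -64935/2 + 268 = -64399/2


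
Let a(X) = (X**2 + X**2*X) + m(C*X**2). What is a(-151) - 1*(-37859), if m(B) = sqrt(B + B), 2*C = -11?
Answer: -3382291 + 151*I*sqrt(11) ≈ -3.3823e+6 + 500.81*I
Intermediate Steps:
C = -11/2 (C = (1/2)*(-11) = -11/2 ≈ -5.5000)
m(B) = sqrt(2)*sqrt(B) (m(B) = sqrt(2*B) = sqrt(2)*sqrt(B))
a(X) = X**2 + X**3 + sqrt(11)*sqrt(-X**2) (a(X) = (X**2 + X**2*X) + sqrt(2)*sqrt(-11*X**2/2) = (X**2 + X**3) + sqrt(2)*(sqrt(22)*sqrt(-X**2)/2) = (X**2 + X**3) + sqrt(11)*sqrt(-X**2) = X**2 + X**3 + sqrt(11)*sqrt(-X**2))
a(-151) - 1*(-37859) = ((-151)**2 + (-151)**3 + sqrt(11)*sqrt(-1*(-151)**2)) - 1*(-37859) = (22801 - 3442951 + sqrt(11)*sqrt(-1*22801)) + 37859 = (22801 - 3442951 + sqrt(11)*sqrt(-22801)) + 37859 = (22801 - 3442951 + sqrt(11)*(151*I)) + 37859 = (22801 - 3442951 + 151*I*sqrt(11)) + 37859 = (-3420150 + 151*I*sqrt(11)) + 37859 = -3382291 + 151*I*sqrt(11)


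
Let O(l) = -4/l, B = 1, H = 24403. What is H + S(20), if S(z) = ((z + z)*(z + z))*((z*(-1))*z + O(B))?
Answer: -621997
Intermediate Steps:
S(z) = 4*z²*(-4 - z²) (S(z) = ((z + z)*(z + z))*((z*(-1))*z - 4/1) = ((2*z)*(2*z))*((-z)*z - 4*1) = (4*z²)*(-z² - 4) = (4*z²)*(-4 - z²) = 4*z²*(-4 - z²))
H + S(20) = 24403 + 4*20²*(-4 - 1*20²) = 24403 + 4*400*(-4 - 1*400) = 24403 + 4*400*(-4 - 400) = 24403 + 4*400*(-404) = 24403 - 646400 = -621997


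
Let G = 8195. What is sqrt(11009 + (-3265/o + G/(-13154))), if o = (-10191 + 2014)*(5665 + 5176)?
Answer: sqrt(10933575464010267540248114)/31515155594 ≈ 104.92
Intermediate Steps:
o = -88646857 (o = -8177*10841 = -88646857)
sqrt(11009 + (-3265/o + G/(-13154))) = sqrt(11009 + (-3265/(-88646857) + 8195/(-13154))) = sqrt(11009 + (-3265*(-1/88646857) + 8195*(-1/13154))) = sqrt(11009 + (3265/88646857 - 8195/13154)) = sqrt(11009 - 726418045305/1166060756978) = sqrt(12836436455525497/1166060756978) = sqrt(10933575464010267540248114)/31515155594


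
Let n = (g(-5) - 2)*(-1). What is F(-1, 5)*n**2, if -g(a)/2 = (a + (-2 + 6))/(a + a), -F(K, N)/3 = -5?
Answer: 363/5 ≈ 72.600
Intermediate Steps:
F(K, N) = 15 (F(K, N) = -3*(-5) = 15)
g(a) = -(4 + a)/a (g(a) = -2*(a + (-2 + 6))/(a + a) = -2*(a + 4)/(2*a) = -2*(4 + a)*1/(2*a) = -(4 + a)/a)
n = 11/5 (n = ((-4 - 1*(-5))/(-5) - 2)*(-1) = (-(-4 + 5)/5 - 2)*(-1) = (-1/5*1 - 2)*(-1) = (-1/5 - 2)*(-1) = -11/5*(-1) = 11/5 ≈ 2.2000)
F(-1, 5)*n**2 = 15*(11/5)**2 = 15*(121/25) = 363/5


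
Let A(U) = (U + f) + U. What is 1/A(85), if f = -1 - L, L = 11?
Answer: 1/158 ≈ 0.0063291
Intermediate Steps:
f = -12 (f = -1 - 1*11 = -1 - 11 = -12)
A(U) = -12 + 2*U (A(U) = (U - 12) + U = (-12 + U) + U = -12 + 2*U)
1/A(85) = 1/(-12 + 2*85) = 1/(-12 + 170) = 1/158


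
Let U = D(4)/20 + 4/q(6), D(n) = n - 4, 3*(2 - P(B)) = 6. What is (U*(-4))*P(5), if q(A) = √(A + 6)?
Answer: 0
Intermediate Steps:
q(A) = √(6 + A)
P(B) = 0 (P(B) = 2 - ⅓*6 = 2 - 2 = 0)
D(n) = -4 + n
U = 2*√3/3 (U = (-4 + 4)/20 + 4/(√(6 + 6)) = 0*(1/20) + 4/(√12) = 0 + 4/((2*√3)) = 0 + 4*(√3/6) = 0 + 2*√3/3 = 2*√3/3 ≈ 1.1547)
(U*(-4))*P(5) = ((2*√3/3)*(-4))*0 = -8*√3/3*0 = 0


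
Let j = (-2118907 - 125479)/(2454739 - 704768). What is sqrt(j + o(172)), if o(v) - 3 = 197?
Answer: sqrt(608552089755394)/1749971 ≈ 14.097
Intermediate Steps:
o(v) = 200 (o(v) = 3 + 197 = 200)
j = -2244386/1749971 ≈ -1.2825
sqrt(j + o(172)) = sqrt(-2244386/1749971 + 200) = sqrt(347749814/1749971) = sqrt(608552089755394)/1749971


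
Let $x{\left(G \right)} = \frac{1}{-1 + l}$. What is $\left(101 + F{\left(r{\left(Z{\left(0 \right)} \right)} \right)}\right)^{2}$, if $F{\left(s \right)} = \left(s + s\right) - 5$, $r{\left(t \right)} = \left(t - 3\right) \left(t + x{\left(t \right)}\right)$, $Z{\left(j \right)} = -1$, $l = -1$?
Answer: $11664$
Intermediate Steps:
$x{\left(G \right)} = - \frac{1}{2}$ ($x{\left(G \right)} = \frac{1}{-1 - 1} = \frac{1}{-2} = - \frac{1}{2}$)
$r{\left(t \right)} = \left(-3 + t\right) \left(- \frac{1}{2} + t\right)$ ($r{\left(t \right)} = \left(t - 3\right) \left(t - \frac{1}{2}\right) = \left(-3 + t\right) \left(- \frac{1}{2} + t\right)$)
$F{\left(s \right)} = -5 + 2 s$ ($F{\left(s \right)} = 2 s - 5 = -5 + 2 s$)
$\left(101 + F{\left(r{\left(Z{\left(0 \right)} \right)} \right)}\right)^{2} = \left(101 - \left(5 - 2 \left(\frac{3}{2} + \left(-1\right)^{2} - - \frac{7}{2}\right)\right)\right)^{2} = \left(101 - \left(5 - 2 \left(\frac{3}{2} + 1 + \frac{7}{2}\right)\right)\right)^{2} = \left(101 + \left(-5 + 2 \cdot 6\right)\right)^{2} = \left(101 + \left(-5 + 12\right)\right)^{2} = \left(101 + 7\right)^{2} = 108^{2} = 11664$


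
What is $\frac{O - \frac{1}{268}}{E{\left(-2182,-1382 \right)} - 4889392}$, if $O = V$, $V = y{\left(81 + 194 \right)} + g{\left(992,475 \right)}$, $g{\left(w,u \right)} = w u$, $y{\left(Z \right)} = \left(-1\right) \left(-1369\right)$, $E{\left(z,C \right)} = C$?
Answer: $- \frac{126648491}{1310727432} \approx -0.096625$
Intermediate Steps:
$y{\left(Z \right)} = 1369$
$g{\left(w,u \right)} = u w$
$V = 472569$ ($V = 1369 + 475 \cdot 992 = 1369 + 471200 = 472569$)
$O = 472569$
$\frac{O - \frac{1}{268}}{E{\left(-2182,-1382 \right)} - 4889392} = \frac{472569 - \frac{1}{268}}{-1382 - 4889392} = \frac{472569 - \frac{1}{268}}{-4890774} = \left(472569 - \frac{1}{268}\right) \left(- \frac{1}{4890774}\right) = \frac{126648491}{268} \left(- \frac{1}{4890774}\right) = - \frac{126648491}{1310727432}$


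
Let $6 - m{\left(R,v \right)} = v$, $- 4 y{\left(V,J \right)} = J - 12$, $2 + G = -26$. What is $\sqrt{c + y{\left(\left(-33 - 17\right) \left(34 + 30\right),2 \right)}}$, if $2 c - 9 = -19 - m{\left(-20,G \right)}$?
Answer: $\frac{i \sqrt{78}}{2} \approx 4.4159 i$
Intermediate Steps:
$G = -28$ ($G = -2 - 26 = -28$)
$y{\left(V,J \right)} = 3 - \frac{J}{4}$ ($y{\left(V,J \right)} = - \frac{J - 12}{4} = - \frac{-12 + J}{4} = 3 - \frac{J}{4}$)
$m{\left(R,v \right)} = 6 - v$
$c = -22$ ($c = \frac{9}{2} + \frac{-19 - \left(6 - -28\right)}{2} = \frac{9}{2} + \frac{-19 - \left(6 + 28\right)}{2} = \frac{9}{2} + \frac{-19 - 34}{2} = \frac{9}{2} + \frac{1}{2} \left(-53\right) = \frac{9}{2} - \frac{53}{2} = -22$)
$\sqrt{c + y{\left(\left(-33 - 17\right) \left(34 + 30\right),2 \right)}} = \sqrt{-22 + \left(3 - \frac{1}{2}\right)} = \sqrt{-22 + \frac{5}{2}} = \sqrt{- \frac{39}{2}} = \frac{i \sqrt{78}}{2}$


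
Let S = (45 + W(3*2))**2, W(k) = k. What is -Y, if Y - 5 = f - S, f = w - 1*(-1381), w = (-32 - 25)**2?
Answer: -2034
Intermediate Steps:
w = 3249 (w = (-57)**2 = 3249)
S = 2601 (S = (45 + 3*2)**2 = (45 + 6)**2 = 51**2 = 2601)
f = 4630 (f = 3249 - 1*(-1381) = 3249 + 1381 = 4630)
Y = 2034 (Y = 5 + (4630 - 1*2601) = 5 + (4630 - 2601) = 5 + 2029 = 2034)
-Y = -1*2034 = -2034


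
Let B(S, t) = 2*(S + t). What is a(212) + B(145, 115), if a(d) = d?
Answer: 732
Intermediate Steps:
B(S, t) = 2*S + 2*t
a(212) + B(145, 115) = 212 + (2*145 + 2*115) = 212 + (290 + 230) = 212 + 520 = 732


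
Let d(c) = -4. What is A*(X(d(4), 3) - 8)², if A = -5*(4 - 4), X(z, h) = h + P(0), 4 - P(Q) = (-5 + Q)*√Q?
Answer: 0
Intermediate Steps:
P(Q) = 4 - √Q*(-5 + Q) (P(Q) = 4 - (-5 + Q)*√Q = 4 - √Q*(-5 + Q))
X(z, h) = 4 + h (X(z, h) = h + (4 - 0^(3/2) + 5*√0) = h + (4 - 1*0 + 5*0) = h + (4 + 0 + 0) = h + 4 = 4 + h)
A = 0 (A = -5*0 = 0)
A*(X(d(4), 3) - 8)² = 0*((4 + 3) - 8)² = 0*(7 - 8)² = 0*(-1)² = 0*1 = 0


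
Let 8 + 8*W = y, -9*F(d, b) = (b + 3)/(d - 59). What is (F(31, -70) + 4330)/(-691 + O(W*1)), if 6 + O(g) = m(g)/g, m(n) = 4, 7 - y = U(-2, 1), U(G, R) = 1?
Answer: -1091093/179676 ≈ -6.0726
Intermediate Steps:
y = 6 (y = 7 - 1*1 = 7 - 1 = 6)
F(d, b) = -(3 + b)/(9*(-59 + d)) (F(d, b) = -(b + 3)/(9*(d - 59)) = -(3 + b)/(9*(-59 + d)))
W = -¼ (W = -1 + (⅛)*6 = -1 + ¾ = -¼ ≈ -0.25000)
O(g) = -6 + 4/g
(F(31, -70) + 4330)/(-691 + O(W*1)) = ((-3 - 1*(-70))/(9*(-59 + 31)) + 4330)/(-691 + (-6 + 4/((-¼*1)))) = ((⅑)*(-3 + 70)/(-28) + 4330)/(-691 + (-6 + 4/(-¼))) = ((⅑)*(-1/28)*67 + 4330)/(-691 + (-6 + 4*(-4))) = (-67/252 + 4330)/(-691 + (-6 - 16)) = 1091093/(252*(-691 - 22)) = (1091093/252)/(-713) = (1091093/252)*(-1/713) = -1091093/179676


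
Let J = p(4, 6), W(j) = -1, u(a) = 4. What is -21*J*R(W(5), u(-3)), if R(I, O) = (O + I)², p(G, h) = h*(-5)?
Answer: 5670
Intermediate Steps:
p(G, h) = -5*h
J = -30 (J = -5*6 = -30)
R(I, O) = (I + O)²
-21*J*R(W(5), u(-3)) = -(-630)*(-1 + 4)² = -(-630)*3² = -(-630)*9 = -21*(-270) = 5670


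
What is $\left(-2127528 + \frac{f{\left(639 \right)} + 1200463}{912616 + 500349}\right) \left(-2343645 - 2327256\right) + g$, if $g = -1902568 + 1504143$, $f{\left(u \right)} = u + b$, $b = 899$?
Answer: $\frac{14041294883503215494}{1412965} \approx 9.9375 \cdot 10^{12}$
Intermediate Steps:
$f{\left(u \right)} = 899 + u$ ($f{\left(u \right)} = u + 899 = 899 + u$)
$g = -398425$
$\left(-2127528 + \frac{f{\left(639 \right)} + 1200463}{912616 + 500349}\right) \left(-2343645 - 2327256\right) + g = \left(-2127528 + \frac{\left(899 + 639\right) + 1200463}{912616 + 500349}\right) \left(-2343645 - 2327256\right) - 398425 = \left(-2127528 + \frac{1538 + 1200463}{1412965}\right) \left(-4670901\right) - 398425 = \left(-2127528 + 1202001 \cdot \frac{1}{1412965}\right) \left(-4670901\right) - 398425 = \left(-2127528 + \frac{1202001}{1412965}\right) \left(-4670901\right) - 398425 = \left(- \frac{3006121398519}{1412965}\right) \left(-4670901\right) - 398425 = \frac{14041295446463795619}{1412965} - 398425 = \frac{14041294883503215494}{1412965}$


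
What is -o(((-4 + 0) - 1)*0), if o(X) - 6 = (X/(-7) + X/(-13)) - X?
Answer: -6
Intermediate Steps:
o(X) = 6 - 111*X/91 (o(X) = 6 + ((X/(-7) + X/(-13)) - X) = 6 + ((X*(-⅐) + X*(-1/13)) - X) = 6 + ((-X/7 - X/13) - X) = 6 + (-20*X/91 - X) = 6 - 111*X/91)
-o(((-4 + 0) - 1)*0) = -(6 - 111*((-4 + 0) - 1)*0/91) = -(6 - 111*(-4 - 1)*0/91) = -(6 - (-555)*0/91) = -(6 - 111/91*0) = -(6 + 0) = -1*6 = -6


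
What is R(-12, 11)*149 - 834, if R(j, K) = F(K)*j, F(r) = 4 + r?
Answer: -27654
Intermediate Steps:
R(j, K) = j*(4 + K) (R(j, K) = (4 + K)*j = j*(4 + K))
R(-12, 11)*149 - 834 = -12*(4 + 11)*149 - 834 = -12*15*149 - 834 = -180*149 - 834 = -26820 - 834 = -27654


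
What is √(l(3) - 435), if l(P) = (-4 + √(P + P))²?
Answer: √(-435 + (4 - √6)²) ≈ 20.799*I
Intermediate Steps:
l(P) = (-4 + √2*√P)² (l(P) = (-4 + √(2*P))² = (-4 + √2*√P)²)
√(l(3) - 435) = √((-4 + √2*√3)² - 435) = √((-4 + √6)² - 435) = √(-435 + (-4 + √6)²)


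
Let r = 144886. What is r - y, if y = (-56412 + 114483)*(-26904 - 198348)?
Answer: 13080753778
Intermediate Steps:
y = -13080608892 (y = 58071*(-225252) = -13080608892)
r - y = 144886 - 1*(-13080608892) = 144886 + 13080608892 = 13080753778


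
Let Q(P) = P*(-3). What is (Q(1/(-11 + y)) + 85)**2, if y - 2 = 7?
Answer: 29929/4 ≈ 7482.3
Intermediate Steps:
y = 9 (y = 2 + 7 = 9)
Q(P) = -3*P
(Q(1/(-11 + y)) + 85)**2 = (-3/(-11 + 9) + 85)**2 = (-3/(-2) + 85)**2 = (-3*(-1/2) + 85)**2 = (3/2 + 85)**2 = (173/2)**2 = 29929/4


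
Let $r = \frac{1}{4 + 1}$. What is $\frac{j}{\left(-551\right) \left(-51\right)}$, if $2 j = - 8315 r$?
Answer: $- \frac{1663}{56202} \approx -0.02959$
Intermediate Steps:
$r = \frac{1}{5} \approx 0.2$
$j = - \frac{1663}{2}$ ($j = \frac{\left(-8315\right) \frac{1}{5}}{2} = \frac{1}{2} \left(-1663\right) = - \frac{1663}{2} \approx -831.5$)
$\frac{j}{\left(-551\right) \left(-51\right)} = - \frac{1663}{2 \left(\left(-551\right) \left(-51\right)\right)} = - \frac{1663}{2 \cdot 28101} = \left(- \frac{1663}{2}\right) \frac{1}{28101} = - \frac{1663}{56202}$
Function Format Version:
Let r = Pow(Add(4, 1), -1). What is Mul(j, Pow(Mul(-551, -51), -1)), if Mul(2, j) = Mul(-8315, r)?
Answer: Rational(-1663, 56202) ≈ -0.029590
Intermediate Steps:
r = Rational(1, 5) (r = Pow(5, -1) = Rational(1, 5) ≈ 0.20000)
j = Rational(-1663, 2) (j = Mul(Rational(1, 2), Mul(-8315, Rational(1, 5))) = Mul(Rational(1, 2), -1663) = Rational(-1663, 2) ≈ -831.50)
Mul(j, Pow(Mul(-551, -51), -1)) = Mul(Rational(-1663, 2), Pow(Mul(-551, -51), -1)) = Mul(Rational(-1663, 2), Pow(28101, -1)) = Mul(Rational(-1663, 2), Rational(1, 28101)) = Rational(-1663, 56202)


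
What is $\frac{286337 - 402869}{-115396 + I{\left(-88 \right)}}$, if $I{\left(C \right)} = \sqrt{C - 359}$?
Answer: $\frac{13447326672}{13316237263} + \frac{116532 i \sqrt{447}}{13316237263} \approx 1.0098 + 0.00018502 i$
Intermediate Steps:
$I{\left(C \right)} = \sqrt{-359 + C}$ ($I{\left(C \right)} = \sqrt{C - 359} = \sqrt{-359 + C}$)
$\frac{286337 - 402869}{-115396 + I{\left(-88 \right)}} = \frac{286337 - 402869}{-115396 + \sqrt{-359 - 88}} = - \frac{116532}{-115396 + \sqrt{-447}} = - \frac{116532}{-115396 + i \sqrt{447}}$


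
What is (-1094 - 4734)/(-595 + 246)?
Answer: 5828/349 ≈ 16.699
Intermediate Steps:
(-1094 - 4734)/(-595 + 246) = -5828/(-349) = -5828*(-1/349) = 5828/349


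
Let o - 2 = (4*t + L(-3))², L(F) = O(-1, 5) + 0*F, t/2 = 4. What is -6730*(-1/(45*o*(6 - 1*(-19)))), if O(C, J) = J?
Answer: 1346/308475 ≈ 0.0043634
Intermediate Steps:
t = 8 (t = 2*4 = 8)
L(F) = 5 (L(F) = 5 + 0*F = 5 + 0 = 5)
o = 1371 (o = 2 + (4*8 + 5)² = 2 + (32 + 5)² = 2 + 37² = 2 + 1369 = 1371)
-6730*(-1/(45*o*(6 - 1*(-19)))) = -6730*(-1/(61695*(6 - 1*(-19)))) = -6730*(-1/(61695*(6 + 19))) = -6730/((-61695*25)) = -6730/(-1542375) = -6730*(-1/1542375) = 1346/308475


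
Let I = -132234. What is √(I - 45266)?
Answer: 50*I*√71 ≈ 421.31*I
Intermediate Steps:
√(I - 45266) = √(-132234 - 45266) = √(-177500) = 50*I*√71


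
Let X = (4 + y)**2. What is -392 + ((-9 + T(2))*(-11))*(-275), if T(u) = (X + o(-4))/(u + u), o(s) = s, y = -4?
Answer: -30642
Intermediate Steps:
X = 0 (X = (4 - 4)**2 = 0**2 = 0)
T(u) = -2/u (T(u) = (0 - 4)/(u + u) = -4*1/(2*u) = -2/u)
-392 + ((-9 + T(2))*(-11))*(-275) = -392 + ((-9 - 2/2)*(-11))*(-275) = -392 + ((-9 - 2*1/2)*(-11))*(-275) = -392 + ((-9 - 1)*(-11))*(-275) = -392 - 10*(-11)*(-275) = -392 + 110*(-275) = -392 - 30250 = -30642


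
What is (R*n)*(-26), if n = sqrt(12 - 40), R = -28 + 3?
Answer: 1300*I*sqrt(7) ≈ 3439.5*I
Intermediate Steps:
R = -25
n = 2*I*sqrt(7) (n = sqrt(-28) = 2*I*sqrt(7) ≈ 5.2915*I)
(R*n)*(-26) = -50*I*sqrt(7)*(-26) = 1300*I*sqrt(7)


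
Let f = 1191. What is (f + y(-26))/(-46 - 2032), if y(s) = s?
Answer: -1165/2078 ≈ -0.56064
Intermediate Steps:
(f + y(-26))/(-46 - 2032) = (1191 - 26)/(-46 - 2032) = 1165/(-2078) = 1165*(-1/2078) = -1165/2078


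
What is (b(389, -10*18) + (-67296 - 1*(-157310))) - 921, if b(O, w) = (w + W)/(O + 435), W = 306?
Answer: 36706379/412 ≈ 89093.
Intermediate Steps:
b(O, w) = (306 + w)/(435 + O) (b(O, w) = (w + 306)/(O + 435) = (306 + w)/(435 + O))
(b(389, -10*18) + (-67296 - 1*(-157310))) - 921 = ((306 - 10*18)/(435 + 389) + (-67296 - 1*(-157310))) - 921 = ((306 - 180)/824 + (-67296 + 157310)) - 921 = ((1/824)*126 + 90014) - 921 = (63/412 + 90014) - 921 = 37085831/412 - 921 = 36706379/412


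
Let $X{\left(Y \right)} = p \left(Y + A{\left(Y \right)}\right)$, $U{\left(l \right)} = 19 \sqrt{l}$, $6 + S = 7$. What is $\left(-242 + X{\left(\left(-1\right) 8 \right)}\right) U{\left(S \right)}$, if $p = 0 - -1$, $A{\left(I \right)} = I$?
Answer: $-4902$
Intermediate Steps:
$S = 1$ ($S = -6 + 7 = 1$)
$p = 1$ ($p = 0 + 1 = 1$)
$X{\left(Y \right)} = 2 Y$ ($X{\left(Y \right)} = 1 \left(Y + Y\right) = 1 \cdot 2 Y = 2 Y$)
$\left(-242 + X{\left(\left(-1\right) 8 \right)}\right) U{\left(S \right)} = \left(-242 + 2 \left(\left(-1\right) 8\right)\right) 19 \sqrt{1} = \left(-242 + 2 \left(-8\right)\right) 19 \cdot 1 = \left(-242 - 16\right) 19 = \left(-258\right) 19 = -4902$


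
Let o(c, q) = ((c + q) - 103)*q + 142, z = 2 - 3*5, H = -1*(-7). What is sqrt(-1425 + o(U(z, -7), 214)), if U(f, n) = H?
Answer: sqrt(23969) ≈ 154.82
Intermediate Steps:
H = 7
z = -13 (z = 2 - 15 = -13)
U(f, n) = 7
o(c, q) = 142 + q*(-103 + c + q) (o(c, q) = (-103 + c + q)*q + 142 = q*(-103 + c + q) + 142 = 142 + q*(-103 + c + q))
sqrt(-1425 + o(U(z, -7), 214)) = sqrt(-1425 + (142 + 214**2 - 103*214 + 7*214)) = sqrt(-1425 + (142 + 45796 - 22042 + 1498)) = sqrt(-1425 + 25394) = sqrt(23969)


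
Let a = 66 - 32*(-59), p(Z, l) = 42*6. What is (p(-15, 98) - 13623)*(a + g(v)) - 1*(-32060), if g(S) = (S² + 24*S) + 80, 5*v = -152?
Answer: -744150394/25 ≈ -2.9766e+7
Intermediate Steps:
p(Z, l) = 252
a = 1954 (a = 66 + 1888 = 1954)
v = -152/5 (v = (⅕)*(-152) = -152/5 ≈ -30.400)
g(S) = 80 + S² + 24*S
(p(-15, 98) - 13623)*(a + g(v)) - 1*(-32060) = (252 - 13623)*(1954 + (80 + (-152/5)² + 24*(-152/5))) - 1*(-32060) = -13371*(1954 + (80 + 23104/25 - 3648/5)) + 32060 = -13371*(1954 + 6864/25) + 32060 = -13371*55714/25 + 32060 = -744951894/25 + 32060 = -744150394/25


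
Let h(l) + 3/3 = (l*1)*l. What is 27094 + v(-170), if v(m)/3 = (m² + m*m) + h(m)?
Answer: 287191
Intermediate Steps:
h(l) = -1 + l² (h(l) = -1 + (l*1)*l = -1 + l*l = -1 + l²)
v(m) = -3 + 9*m² (v(m) = 3*((m² + m*m) + (-1 + m²)) = 3*((m² + m²) + (-1 + m²)) = 3*(2*m² + (-1 + m²)) = 3*(-1 + 3*m²) = -3 + 9*m²)
27094 + v(-170) = 27094 + (-3 + 9*(-170)²) = 27094 + (-3 + 9*28900) = 27094 + (-3 + 260100) = 27094 + 260097 = 287191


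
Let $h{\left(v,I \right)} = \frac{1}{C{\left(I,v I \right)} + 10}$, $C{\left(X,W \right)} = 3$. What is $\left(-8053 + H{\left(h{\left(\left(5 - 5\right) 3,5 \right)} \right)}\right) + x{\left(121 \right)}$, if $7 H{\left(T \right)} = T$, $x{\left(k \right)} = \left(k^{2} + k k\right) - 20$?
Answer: $\frac{1930020}{91} \approx 21209.0$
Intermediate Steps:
$x{\left(k \right)} = -20 + 2 k^{2}$ ($x{\left(k \right)} = \left(k^{2} + k^{2}\right) - 20 = 2 k^{2} - 20 = -20 + 2 k^{2}$)
$h{\left(v,I \right)} = \frac{1}{13}$ ($h{\left(v,I \right)} = \frac{1}{3 + 10} = \frac{1}{13}$)
$H{\left(T \right)} = \frac{T}{7}$
$\left(-8053 + H{\left(h{\left(\left(5 - 5\right) 3,5 \right)} \right)}\right) + x{\left(121 \right)} = \left(-8053 + \frac{1}{7} \cdot \frac{1}{13}\right) - \left(20 - 2 \cdot 121^{2}\right) = \left(-8053 + \frac{1}{91}\right) + \left(-20 + 2 \cdot 14641\right) = - \frac{732822}{91} + \left(-20 + 29282\right) = - \frac{732822}{91} + 29262 = \frac{1930020}{91}$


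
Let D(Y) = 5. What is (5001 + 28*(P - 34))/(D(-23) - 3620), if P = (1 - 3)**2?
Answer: -1387/1205 ≈ -1.1510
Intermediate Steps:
P = 4 (P = (-2)**2 = 4)
(5001 + 28*(P - 34))/(D(-23) - 3620) = (5001 + 28*(4 - 34))/(5 - 3620) = (5001 + 28*(-30))/(-3615) = (5001 - 840)*(-1/3615) = 4161*(-1/3615) = -1387/1205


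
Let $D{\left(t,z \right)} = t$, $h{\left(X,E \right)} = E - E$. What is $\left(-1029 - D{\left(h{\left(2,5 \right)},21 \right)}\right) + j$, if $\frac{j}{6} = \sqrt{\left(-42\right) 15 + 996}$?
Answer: $-1029 + 6 \sqrt{366} \approx -914.21$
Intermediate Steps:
$h{\left(X,E \right)} = 0$
$j = 6 \sqrt{366}$ ($j = 6 \sqrt{\left(-42\right) 15 + 996} = 6 \sqrt{-630 + 996} = 6 \sqrt{366} \approx 114.79$)
$\left(-1029 - D{\left(h{\left(2,5 \right)},21 \right)}\right) + j = \left(-1029 - 0\right) + 6 \sqrt{366} = \left(-1029 + 0\right) + 6 \sqrt{366} = -1029 + 6 \sqrt{366}$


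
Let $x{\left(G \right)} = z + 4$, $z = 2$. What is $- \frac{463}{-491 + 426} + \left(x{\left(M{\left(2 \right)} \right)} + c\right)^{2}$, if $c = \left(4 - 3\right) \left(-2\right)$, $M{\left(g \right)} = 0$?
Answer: $\frac{1503}{65} \approx 23.123$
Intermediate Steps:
$c = -2$ ($c = 1 \left(-2\right) = -2$)
$x{\left(G \right)} = 6$ ($x{\left(G \right)} = 2 + 4 = 6$)
$- \frac{463}{-491 + 426} + \left(x{\left(M{\left(2 \right)} \right)} + c\right)^{2} = - \frac{463}{-491 + 426} + \left(6 - 2\right)^{2} = - \frac{463}{-65} + 4^{2} = \left(-463\right) \left(- \frac{1}{65}\right) + 16 = \frac{463}{65} + 16 = \frac{1503}{65}$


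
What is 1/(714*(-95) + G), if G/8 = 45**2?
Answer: -1/51630 ≈ -1.9369e-5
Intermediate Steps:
G = 16200 (G = 8*45**2 = 8*2025 = 16200)
1/(714*(-95) + G) = 1/(714*(-95) + 16200) = 1/(-67830 + 16200) = 1/(-51630) = -1/51630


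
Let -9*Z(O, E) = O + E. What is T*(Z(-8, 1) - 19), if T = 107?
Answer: -17548/9 ≈ -1949.8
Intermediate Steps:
Z(O, E) = -E/9 - O/9 (Z(O, E) = -(O + E)/9 = -(E + O)/9 = -E/9 - O/9)
T*(Z(-8, 1) - 19) = 107*((-⅑*1 - ⅑*(-8)) - 19) = 107*((-⅑ + 8/9) - 19) = 107*(7/9 - 19) = 107*(-164/9) = -17548/9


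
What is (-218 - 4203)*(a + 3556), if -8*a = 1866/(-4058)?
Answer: -255188630425/16232 ≈ -1.5721e+7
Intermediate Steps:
a = 933/16232 (a = -933/(4*(-4058)) = -933*(-1)/(4*4058) = -1/8*(-933/2029) = 933/16232 ≈ 0.057479)
(-218 - 4203)*(a + 3556) = (-218 - 4203)*(933/16232 + 3556) = -4421*57721925/16232 = -255188630425/16232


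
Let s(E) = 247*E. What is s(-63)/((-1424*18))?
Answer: 1729/2848 ≈ 0.60709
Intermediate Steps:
s(-63)/((-1424*18)) = (247*(-63))/((-1424*18)) = -15561/(-25632) = -15561*(-1/25632) = 1729/2848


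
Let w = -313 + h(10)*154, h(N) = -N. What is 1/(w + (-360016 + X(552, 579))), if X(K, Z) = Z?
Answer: -1/361290 ≈ -2.7679e-6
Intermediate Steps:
w = -1853 (w = -313 - 1*10*154 = -313 - 10*154 = -313 - 1540 = -1853)
1/(w + (-360016 + X(552, 579))) = 1/(-1853 + (-360016 + 579)) = 1/(-1853 - 359437) = 1/(-361290) = -1/361290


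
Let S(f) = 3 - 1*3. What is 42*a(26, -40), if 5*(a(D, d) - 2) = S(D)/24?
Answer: 84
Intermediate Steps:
S(f) = 0 (S(f) = 3 - 3 = 0)
a(D, d) = 2 (a(D, d) = 2 + (0/24)/5 = 2 + (0*(1/24))/5 = 2 + (⅕)*0 = 2 + 0 = 2)
42*a(26, -40) = 42*2 = 84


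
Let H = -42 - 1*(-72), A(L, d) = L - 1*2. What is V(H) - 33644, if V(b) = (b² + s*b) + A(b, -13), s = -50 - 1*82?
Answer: -36676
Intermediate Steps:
A(L, d) = -2 + L (A(L, d) = L - 2 = -2 + L)
H = 30 (H = -42 + 72 = 30)
s = -132 (s = -50 - 82 = -132)
V(b) = -2 + b² - 131*b (V(b) = (b² - 132*b) + (-2 + b) = -2 + b² - 131*b)
V(H) - 33644 = (-2 + 30² - 131*30) - 33644 = (-2 + 900 - 3930) - 33644 = -3032 - 33644 = -36676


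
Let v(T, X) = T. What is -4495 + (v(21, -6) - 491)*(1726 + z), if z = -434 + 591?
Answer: -889505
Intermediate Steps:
z = 157
-4495 + (v(21, -6) - 491)*(1726 + z) = -4495 + (21 - 491)*(1726 + 157) = -4495 - 470*1883 = -4495 - 885010 = -889505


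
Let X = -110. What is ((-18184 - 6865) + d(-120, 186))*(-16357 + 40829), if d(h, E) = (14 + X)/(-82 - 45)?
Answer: -77848539944/127 ≈ -6.1298e+8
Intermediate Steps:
d(h, E) = 96/127 (d(h, E) = (14 - 110)/(-82 - 45) = -96/(-127) = -96*(-1/127) = 96/127)
((-18184 - 6865) + d(-120, 186))*(-16357 + 40829) = ((-18184 - 6865) + 96/127)*(-16357 + 40829) = (-25049 + 96/127)*24472 = -3181127/127*24472 = -77848539944/127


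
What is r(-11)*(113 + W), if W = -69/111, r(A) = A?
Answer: -45738/37 ≈ -1236.2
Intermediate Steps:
W = -23/37 (W = -69*1/111 = -23/37 ≈ -0.62162)
r(-11)*(113 + W) = -11*(113 - 23/37) = -11*4158/37 = -45738/37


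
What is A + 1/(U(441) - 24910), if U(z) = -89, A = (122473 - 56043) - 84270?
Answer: -445982161/24999 ≈ -17840.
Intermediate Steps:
A = -17840 (A = 66430 - 84270 = -17840)
A + 1/(U(441) - 24910) = -17840 + 1/(-89 - 24910) = -17840 + 1/(-24999) = -17840 - 1/24999 = -445982161/24999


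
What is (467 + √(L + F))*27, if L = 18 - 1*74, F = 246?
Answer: 12609 + 27*√190 ≈ 12981.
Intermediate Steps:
L = -56 (L = 18 - 74 = -56)
(467 + √(L + F))*27 = (467 + √(-56 + 246))*27 = (467 + √190)*27 = 12609 + 27*√190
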